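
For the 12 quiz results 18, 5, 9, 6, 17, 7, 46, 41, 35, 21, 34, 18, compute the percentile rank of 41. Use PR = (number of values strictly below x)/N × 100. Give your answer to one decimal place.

83.3

N = 12.
Strictly below 41: 10. Equal to 41: 1.
PR = 10/12 × 100 = 83.3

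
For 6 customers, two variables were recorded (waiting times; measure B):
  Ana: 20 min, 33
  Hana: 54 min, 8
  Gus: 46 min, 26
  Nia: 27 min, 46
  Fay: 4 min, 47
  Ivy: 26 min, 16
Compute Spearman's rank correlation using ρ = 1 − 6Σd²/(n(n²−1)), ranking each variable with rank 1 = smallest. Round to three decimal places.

-0.714

Ranks of variable 1: 2, 6, 5, 4, 1, 3
Ranks of variable 2: 4, 1, 3, 5, 6, 2
d = r₁ − r₂: -2, 5, 2, -1, -5, 1
d²: 4, 25, 4, 1, 25, 1; Σd² = 60
ρ = 1 − 6·60/(6·35) = 1 − 360/210 = -0.714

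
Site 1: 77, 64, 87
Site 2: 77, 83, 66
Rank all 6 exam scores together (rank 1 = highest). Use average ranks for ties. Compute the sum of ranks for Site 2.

10.5

Sorted (descending): 87, 83, 77, 77, 66, 64
The 2 values of 77 occupy positions 3–4 → average rank (3+4)/2 = 3.5.
Site 2 values → pooled ranks: 77→3.5, 83→2, 66→5
Rank sum = 3.5 + 2 + 5 = 10.5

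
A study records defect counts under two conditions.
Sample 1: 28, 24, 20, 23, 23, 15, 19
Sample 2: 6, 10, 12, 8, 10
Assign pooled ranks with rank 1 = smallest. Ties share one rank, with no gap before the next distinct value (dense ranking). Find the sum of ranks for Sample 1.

53

Sorted (ascending): 6, 8, 10, 10, 12, 15, 19, 20, 23, 23, 24, 28
The 2 values of 10 share dense rank 3.
The 2 values of 23 share dense rank 8.
Remaining distinct values take the next consecutive integers.
Sample 1 values → pooled ranks: 28→10, 24→9, 20→7, 23→8, 23→8, 15→5, 19→6
Rank sum = 10 + 9 + 7 + 8 + 8 + 5 + 6 = 53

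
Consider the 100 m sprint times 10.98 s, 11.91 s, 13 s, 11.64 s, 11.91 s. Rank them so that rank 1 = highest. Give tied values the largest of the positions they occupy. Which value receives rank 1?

13

Sorted (descending): 13, 11.91, 11.91, 11.64, 10.98
The 2 values of 11.91 occupy positions 2–3 → each gets rank 3.
Rank 1 → value 13.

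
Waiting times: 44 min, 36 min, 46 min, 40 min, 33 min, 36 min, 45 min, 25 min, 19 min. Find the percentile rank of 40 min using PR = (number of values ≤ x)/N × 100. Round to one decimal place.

66.7

N = 9.
Strictly below 40: 5. Equal to 40: 1.
PR = 6/9 × 100 = 66.7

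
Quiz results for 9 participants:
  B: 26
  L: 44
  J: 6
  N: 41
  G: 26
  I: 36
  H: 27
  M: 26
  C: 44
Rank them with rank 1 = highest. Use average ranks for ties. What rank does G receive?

Sorted (descending): 44, 44, 41, 36, 27, 26, 26, 26, 6
The 2 values of 44 occupy positions 1–2 → average rank (1+2)/2 = 1.5.
The 3 values of 26 occupy positions 6–8 → average rank 7.
G has value 26 → rank 7.

7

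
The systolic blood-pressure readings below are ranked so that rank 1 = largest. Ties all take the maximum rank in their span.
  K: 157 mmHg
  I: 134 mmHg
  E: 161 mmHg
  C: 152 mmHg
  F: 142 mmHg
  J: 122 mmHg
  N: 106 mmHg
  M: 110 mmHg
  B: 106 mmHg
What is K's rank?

Sorted (descending): 161, 157, 152, 142, 134, 122, 110, 106, 106
The 2 values of 106 occupy positions 8–9 → each gets rank 9.
K has value 157 mmHg → rank 2.

2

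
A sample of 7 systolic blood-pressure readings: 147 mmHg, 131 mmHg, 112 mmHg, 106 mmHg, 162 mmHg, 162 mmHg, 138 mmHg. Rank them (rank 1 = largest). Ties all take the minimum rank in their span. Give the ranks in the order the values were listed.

Sorted (descending): 162, 162, 147, 138, 131, 112, 106
The 2 values of 162 occupy positions 1–2 → each gets rank 1.

3, 5, 6, 7, 1, 1, 4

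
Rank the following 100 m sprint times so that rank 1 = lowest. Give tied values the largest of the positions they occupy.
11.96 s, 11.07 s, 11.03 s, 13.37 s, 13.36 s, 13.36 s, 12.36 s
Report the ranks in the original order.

3, 2, 1, 7, 6, 6, 4

Sorted (ascending): 11.03, 11.07, 11.96, 12.36, 13.36, 13.36, 13.37
The 2 values of 13.36 occupy positions 5–6 → each gets rank 6.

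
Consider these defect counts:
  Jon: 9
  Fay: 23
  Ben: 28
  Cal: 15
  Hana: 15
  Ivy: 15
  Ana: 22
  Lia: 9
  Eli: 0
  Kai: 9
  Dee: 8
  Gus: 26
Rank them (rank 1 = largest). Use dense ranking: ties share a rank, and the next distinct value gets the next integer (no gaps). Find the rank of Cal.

5

Sorted (descending): 28, 26, 23, 22, 15, 15, 15, 9, 9, 9, 8, 0
The 3 values of 15 share dense rank 5.
The 3 values of 9 share dense rank 6.
Remaining distinct values take the next consecutive integers.
Cal has value 15 → rank 5.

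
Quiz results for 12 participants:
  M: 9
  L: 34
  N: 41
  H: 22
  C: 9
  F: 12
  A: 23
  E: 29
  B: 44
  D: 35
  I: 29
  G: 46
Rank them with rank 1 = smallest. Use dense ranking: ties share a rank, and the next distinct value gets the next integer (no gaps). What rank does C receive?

1

Sorted (ascending): 9, 9, 12, 22, 23, 29, 29, 34, 35, 41, 44, 46
The 2 values of 9 share dense rank 1.
The 2 values of 29 share dense rank 5.
Remaining distinct values take the next consecutive integers.
C has value 9 → rank 1.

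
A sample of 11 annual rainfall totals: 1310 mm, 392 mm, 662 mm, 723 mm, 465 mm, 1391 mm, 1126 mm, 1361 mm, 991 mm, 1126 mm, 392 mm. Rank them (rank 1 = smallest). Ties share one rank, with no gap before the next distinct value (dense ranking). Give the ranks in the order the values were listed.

7, 1, 3, 4, 2, 9, 6, 8, 5, 6, 1

Sorted (ascending): 392, 392, 465, 662, 723, 991, 1126, 1126, 1310, 1361, 1391
The 2 values of 392 share dense rank 1.
The 2 values of 1126 share dense rank 6.
Remaining distinct values take the next consecutive integers.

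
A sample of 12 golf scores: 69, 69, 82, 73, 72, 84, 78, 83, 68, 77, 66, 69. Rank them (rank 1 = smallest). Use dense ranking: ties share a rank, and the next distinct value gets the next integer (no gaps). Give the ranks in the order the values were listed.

Sorted (ascending): 66, 68, 69, 69, 69, 72, 73, 77, 78, 82, 83, 84
The 3 values of 69 share dense rank 3.
Remaining distinct values take the next consecutive integers.

3, 3, 8, 5, 4, 10, 7, 9, 2, 6, 1, 3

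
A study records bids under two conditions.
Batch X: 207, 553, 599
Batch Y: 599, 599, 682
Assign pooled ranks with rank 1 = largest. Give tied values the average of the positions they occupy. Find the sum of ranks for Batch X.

Sorted (descending): 682, 599, 599, 599, 553, 207
The 3 values of 599 occupy positions 2–4 → average rank 3.
Batch X values → pooled ranks: 207→6, 553→5, 599→3
Rank sum = 6 + 5 + 3 = 14

14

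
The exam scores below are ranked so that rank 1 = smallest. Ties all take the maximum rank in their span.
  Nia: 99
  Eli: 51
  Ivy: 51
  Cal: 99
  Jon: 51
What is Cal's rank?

5

Sorted (ascending): 51, 51, 51, 99, 99
The 3 values of 51 occupy positions 1–3 → each gets rank 3.
The 2 values of 99 occupy positions 4–5 → each gets rank 5.
Cal has value 99 → rank 5.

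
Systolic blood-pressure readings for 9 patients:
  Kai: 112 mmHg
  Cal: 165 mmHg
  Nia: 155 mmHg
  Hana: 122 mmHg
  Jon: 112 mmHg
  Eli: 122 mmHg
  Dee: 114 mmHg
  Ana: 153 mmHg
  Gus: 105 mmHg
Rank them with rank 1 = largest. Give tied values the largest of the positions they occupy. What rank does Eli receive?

Sorted (descending): 165, 155, 153, 122, 122, 114, 112, 112, 105
The 2 values of 122 occupy positions 4–5 → each gets rank 5.
The 2 values of 112 occupy positions 7–8 → each gets rank 8.
Eli has value 122 mmHg → rank 5.

5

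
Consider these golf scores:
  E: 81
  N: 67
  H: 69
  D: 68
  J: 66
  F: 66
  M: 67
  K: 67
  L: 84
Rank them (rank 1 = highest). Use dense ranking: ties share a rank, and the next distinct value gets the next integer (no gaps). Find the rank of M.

5

Sorted (descending): 84, 81, 69, 68, 67, 67, 67, 66, 66
The 3 values of 67 share dense rank 5.
The 2 values of 66 share dense rank 6.
Remaining distinct values take the next consecutive integers.
M has value 67 → rank 5.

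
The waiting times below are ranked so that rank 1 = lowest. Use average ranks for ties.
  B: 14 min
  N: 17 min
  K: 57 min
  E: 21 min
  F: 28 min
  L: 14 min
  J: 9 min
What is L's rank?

2.5

Sorted (ascending): 9, 14, 14, 17, 21, 28, 57
The 2 values of 14 occupy positions 2–3 → average rank (2+3)/2 = 2.5.
L has value 14 min → rank 2.5.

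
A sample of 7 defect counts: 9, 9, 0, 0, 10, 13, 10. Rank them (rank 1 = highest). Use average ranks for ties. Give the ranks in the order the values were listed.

Sorted (descending): 13, 10, 10, 9, 9, 0, 0
The 2 values of 10 occupy positions 2–3 → average rank (2+3)/2 = 2.5.
The 2 values of 9 occupy positions 4–5 → average rank (4+5)/2 = 4.5.
The 2 values of 0 occupy positions 6–7 → average rank (6+7)/2 = 6.5.

4.5, 4.5, 6.5, 6.5, 2.5, 1, 2.5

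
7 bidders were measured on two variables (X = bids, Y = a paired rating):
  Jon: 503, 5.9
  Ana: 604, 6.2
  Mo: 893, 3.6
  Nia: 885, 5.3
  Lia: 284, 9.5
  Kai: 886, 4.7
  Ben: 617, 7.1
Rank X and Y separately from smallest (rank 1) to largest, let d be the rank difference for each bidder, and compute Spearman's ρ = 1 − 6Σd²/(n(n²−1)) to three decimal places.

Ranks of variable 1: 2, 3, 7, 5, 1, 6, 4
Ranks of variable 2: 4, 5, 1, 3, 7, 2, 6
d = r₁ − r₂: -2, -2, 6, 2, -6, 4, -2
d²: 4, 4, 36, 4, 36, 16, 4; Σd² = 104
ρ = 1 − 6·104/(7·48) = 1 − 624/336 = -0.857

-0.857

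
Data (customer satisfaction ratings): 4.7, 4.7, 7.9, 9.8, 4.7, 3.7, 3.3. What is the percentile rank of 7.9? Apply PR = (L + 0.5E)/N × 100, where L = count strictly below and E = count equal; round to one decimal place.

78.6

N = 7.
Strictly below 7.9: 5. Equal to 7.9: 1.
PR = (5 + 0.5·1)/7 × 100 = 78.6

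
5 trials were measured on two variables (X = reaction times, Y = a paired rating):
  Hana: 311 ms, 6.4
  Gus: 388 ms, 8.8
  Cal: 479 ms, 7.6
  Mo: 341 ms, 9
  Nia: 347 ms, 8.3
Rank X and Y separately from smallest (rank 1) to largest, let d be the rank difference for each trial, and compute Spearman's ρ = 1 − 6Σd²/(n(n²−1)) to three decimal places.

Ranks of variable 1: 1, 4, 5, 2, 3
Ranks of variable 2: 1, 4, 2, 5, 3
d = r₁ − r₂: 0, 0, 3, -3, 0
d²: 0, 0, 9, 9, 0; Σd² = 18
ρ = 1 − 6·18/(5·24) = 1 − 108/120 = 0.100

0.100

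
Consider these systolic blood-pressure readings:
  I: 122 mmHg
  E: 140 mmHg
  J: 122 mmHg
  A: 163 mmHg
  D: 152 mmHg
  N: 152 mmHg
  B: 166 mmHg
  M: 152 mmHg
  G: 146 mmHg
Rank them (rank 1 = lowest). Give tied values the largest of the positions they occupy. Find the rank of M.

Sorted (ascending): 122, 122, 140, 146, 152, 152, 152, 163, 166
The 2 values of 122 occupy positions 1–2 → each gets rank 2.
The 3 values of 152 occupy positions 5–7 → each gets rank 7.
M has value 152 mmHg → rank 7.

7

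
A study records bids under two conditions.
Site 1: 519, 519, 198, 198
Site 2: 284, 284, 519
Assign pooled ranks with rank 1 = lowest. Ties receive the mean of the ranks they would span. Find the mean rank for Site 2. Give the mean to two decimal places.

4.33

Sorted (ascending): 198, 198, 284, 284, 519, 519, 519
The 2 values of 198 occupy positions 1–2 → average rank (1+2)/2 = 1.5.
The 2 values of 284 occupy positions 3–4 → average rank (3+4)/2 = 3.5.
The 3 values of 519 occupy positions 5–7 → average rank 6.
Site 2 values → pooled ranks: 284→3.5, 284→3.5, 519→6
Mean rank = (3.5 + 3.5 + 6) / 3 = 4.33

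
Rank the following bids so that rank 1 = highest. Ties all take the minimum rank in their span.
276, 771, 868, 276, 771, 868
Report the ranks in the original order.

Sorted (descending): 868, 868, 771, 771, 276, 276
The 2 values of 868 occupy positions 1–2 → each gets rank 1.
The 2 values of 771 occupy positions 3–4 → each gets rank 3.
The 2 values of 276 occupy positions 5–6 → each gets rank 5.

5, 3, 1, 5, 3, 1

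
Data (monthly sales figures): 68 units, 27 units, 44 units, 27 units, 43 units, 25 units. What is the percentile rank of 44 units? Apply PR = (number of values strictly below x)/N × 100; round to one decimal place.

66.7

N = 6.
Strictly below 44: 4. Equal to 44: 1.
PR = 4/6 × 100 = 66.7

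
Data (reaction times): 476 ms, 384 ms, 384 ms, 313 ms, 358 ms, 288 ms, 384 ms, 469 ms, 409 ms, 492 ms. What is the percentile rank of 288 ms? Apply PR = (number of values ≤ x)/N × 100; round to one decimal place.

N = 10.
Strictly below 288: 0. Equal to 288: 1.
PR = 1/10 × 100 = 10.0

10.0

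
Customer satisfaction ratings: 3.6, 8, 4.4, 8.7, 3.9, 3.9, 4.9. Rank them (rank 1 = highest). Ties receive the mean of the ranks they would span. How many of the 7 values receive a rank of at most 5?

4

Sorted (descending): 8.7, 8, 4.9, 4.4, 3.9, 3.9, 3.6
The 2 values of 3.9 occupy positions 5–6 → average rank (5+6)/2 = 5.5.
Ranks ≤ 5: {1, 2, 3, 4} → 4 values.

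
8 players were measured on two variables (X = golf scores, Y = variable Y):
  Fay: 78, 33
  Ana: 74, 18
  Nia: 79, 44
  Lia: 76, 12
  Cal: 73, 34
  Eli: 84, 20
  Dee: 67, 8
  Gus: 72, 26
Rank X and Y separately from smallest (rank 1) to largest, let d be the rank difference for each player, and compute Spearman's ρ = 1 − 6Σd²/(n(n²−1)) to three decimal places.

Ranks of variable 1: 6, 4, 7, 5, 3, 8, 1, 2
Ranks of variable 2: 6, 3, 8, 2, 7, 4, 1, 5
d = r₁ − r₂: 0, 1, -1, 3, -4, 4, 0, -3
d²: 0, 1, 1, 9, 16, 16, 0, 9; Σd² = 52
ρ = 1 − 6·52/(8·63) = 1 − 312/504 = 0.381

0.381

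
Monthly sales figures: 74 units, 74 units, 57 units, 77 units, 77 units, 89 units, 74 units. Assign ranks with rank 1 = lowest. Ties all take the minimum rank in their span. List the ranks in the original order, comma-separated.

Sorted (ascending): 57, 74, 74, 74, 77, 77, 89
The 3 values of 74 occupy positions 2–4 → each gets rank 2.
The 2 values of 77 occupy positions 5–6 → each gets rank 5.

2, 2, 1, 5, 5, 7, 2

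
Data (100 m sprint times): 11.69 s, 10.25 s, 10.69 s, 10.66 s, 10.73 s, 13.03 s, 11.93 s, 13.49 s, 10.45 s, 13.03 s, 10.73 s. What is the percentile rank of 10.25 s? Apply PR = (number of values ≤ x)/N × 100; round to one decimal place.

N = 11.
Strictly below 10.25: 0. Equal to 10.25: 1.
PR = 1/11 × 100 = 9.1

9.1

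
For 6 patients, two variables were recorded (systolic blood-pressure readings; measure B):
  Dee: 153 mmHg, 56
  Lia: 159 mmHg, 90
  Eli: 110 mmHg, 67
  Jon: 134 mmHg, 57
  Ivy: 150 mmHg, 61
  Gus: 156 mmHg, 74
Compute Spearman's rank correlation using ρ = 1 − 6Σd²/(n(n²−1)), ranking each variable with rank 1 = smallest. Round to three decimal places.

Ranks of variable 1: 4, 6, 1, 2, 3, 5
Ranks of variable 2: 1, 6, 4, 2, 3, 5
d = r₁ − r₂: 3, 0, -3, 0, 0, 0
d²: 9, 0, 9, 0, 0, 0; Σd² = 18
ρ = 1 − 6·18/(6·35) = 1 − 108/210 = 0.486

0.486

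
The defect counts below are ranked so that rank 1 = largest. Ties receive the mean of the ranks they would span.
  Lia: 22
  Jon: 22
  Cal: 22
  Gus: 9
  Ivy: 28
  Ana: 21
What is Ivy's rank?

Sorted (descending): 28, 22, 22, 22, 21, 9
The 3 values of 22 occupy positions 2–4 → average rank 3.
Ivy has value 28 → rank 1.

1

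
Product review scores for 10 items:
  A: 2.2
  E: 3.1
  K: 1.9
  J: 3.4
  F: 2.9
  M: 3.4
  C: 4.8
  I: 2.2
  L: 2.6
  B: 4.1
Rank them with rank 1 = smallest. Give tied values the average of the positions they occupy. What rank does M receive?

7.5

Sorted (ascending): 1.9, 2.2, 2.2, 2.6, 2.9, 3.1, 3.4, 3.4, 4.1, 4.8
The 2 values of 2.2 occupy positions 2–3 → average rank (2+3)/2 = 2.5.
The 2 values of 3.4 occupy positions 7–8 → average rank (7+8)/2 = 7.5.
M has value 3.4 → rank 7.5.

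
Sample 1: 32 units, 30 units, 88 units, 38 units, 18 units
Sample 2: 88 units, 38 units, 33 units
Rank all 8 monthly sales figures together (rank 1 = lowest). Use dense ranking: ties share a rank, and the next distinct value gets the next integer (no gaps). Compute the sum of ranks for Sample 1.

Sorted (ascending): 18, 30, 32, 33, 38, 38, 88, 88
The 2 values of 38 share dense rank 5.
The 2 values of 88 share dense rank 6.
Remaining distinct values take the next consecutive integers.
Sample 1 values → pooled ranks: 32→3, 30→2, 88→6, 38→5, 18→1
Rank sum = 3 + 2 + 6 + 5 + 1 = 17

17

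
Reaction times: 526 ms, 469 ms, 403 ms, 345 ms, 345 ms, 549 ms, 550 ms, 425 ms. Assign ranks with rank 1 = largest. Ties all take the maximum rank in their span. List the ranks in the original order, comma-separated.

Sorted (descending): 550, 549, 526, 469, 425, 403, 345, 345
The 2 values of 345 occupy positions 7–8 → each gets rank 8.

3, 4, 6, 8, 8, 2, 1, 5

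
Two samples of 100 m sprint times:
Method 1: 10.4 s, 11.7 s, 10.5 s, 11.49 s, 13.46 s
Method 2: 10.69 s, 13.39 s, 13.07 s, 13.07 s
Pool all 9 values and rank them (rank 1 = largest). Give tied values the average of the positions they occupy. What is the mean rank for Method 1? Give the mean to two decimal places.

Sorted (descending): 13.46, 13.39, 13.07, 13.07, 11.7, 11.49, 10.69, 10.5, 10.4
The 2 values of 13.07 occupy positions 3–4 → average rank (3+4)/2 = 3.5.
Method 1 values → pooled ranks: 10.4→9, 11.7→5, 10.5→8, 11.49→6, 13.46→1
Mean rank = (9 + 5 + 8 + 6 + 1) / 5 = 5.80

5.80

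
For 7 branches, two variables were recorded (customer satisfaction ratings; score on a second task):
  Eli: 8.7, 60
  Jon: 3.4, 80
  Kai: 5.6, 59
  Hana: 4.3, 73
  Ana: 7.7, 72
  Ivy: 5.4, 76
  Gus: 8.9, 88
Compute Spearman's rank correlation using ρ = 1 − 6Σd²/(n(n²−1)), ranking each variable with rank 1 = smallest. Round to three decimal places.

-0.107

Ranks of variable 1: 6, 1, 4, 2, 5, 3, 7
Ranks of variable 2: 2, 6, 1, 4, 3, 5, 7
d = r₁ − r₂: 4, -5, 3, -2, 2, -2, 0
d²: 16, 25, 9, 4, 4, 4, 0; Σd² = 62
ρ = 1 − 6·62/(7·48) = 1 − 372/336 = -0.107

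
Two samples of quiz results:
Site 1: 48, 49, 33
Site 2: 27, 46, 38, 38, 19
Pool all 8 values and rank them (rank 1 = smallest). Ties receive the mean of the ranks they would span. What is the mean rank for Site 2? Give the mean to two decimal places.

3.60

Sorted (ascending): 19, 27, 33, 38, 38, 46, 48, 49
The 2 values of 38 occupy positions 4–5 → average rank (4+5)/2 = 4.5.
Site 2 values → pooled ranks: 27→2, 46→6, 38→4.5, 38→4.5, 19→1
Mean rank = (2 + 6 + 4.5 + 4.5 + 1) / 5 = 3.60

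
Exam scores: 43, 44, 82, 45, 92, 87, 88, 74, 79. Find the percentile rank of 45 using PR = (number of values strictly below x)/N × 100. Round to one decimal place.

22.2

N = 9.
Strictly below 45: 2. Equal to 45: 1.
PR = 2/9 × 100 = 22.2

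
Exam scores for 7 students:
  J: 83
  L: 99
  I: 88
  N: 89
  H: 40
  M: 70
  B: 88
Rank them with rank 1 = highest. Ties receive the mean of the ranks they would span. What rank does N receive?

Sorted (descending): 99, 89, 88, 88, 83, 70, 40
The 2 values of 88 occupy positions 3–4 → average rank (3+4)/2 = 3.5.
N has value 89 → rank 2.

2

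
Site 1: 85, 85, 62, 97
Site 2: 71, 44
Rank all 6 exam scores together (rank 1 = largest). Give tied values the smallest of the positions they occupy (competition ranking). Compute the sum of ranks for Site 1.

10

Sorted (descending): 97, 85, 85, 71, 62, 44
The 2 values of 85 occupy positions 2–3 → each gets rank 2.
Site 1 values → pooled ranks: 85→2, 85→2, 62→5, 97→1
Rank sum = 2 + 2 + 5 + 1 = 10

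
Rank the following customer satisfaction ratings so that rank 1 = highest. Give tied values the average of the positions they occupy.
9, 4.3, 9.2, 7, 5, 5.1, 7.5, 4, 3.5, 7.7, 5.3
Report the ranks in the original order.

Sorted (descending): 9.2, 9, 7.7, 7.5, 7, 5.3, 5.1, 5, 4.3, 4, 3.5
No ties — each value takes its position as its rank.

2, 9, 1, 5, 8, 7, 4, 10, 11, 3, 6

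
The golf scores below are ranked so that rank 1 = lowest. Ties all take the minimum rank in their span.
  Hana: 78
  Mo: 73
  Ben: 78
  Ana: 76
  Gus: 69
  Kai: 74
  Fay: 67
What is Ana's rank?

5

Sorted (ascending): 67, 69, 73, 74, 76, 78, 78
The 2 values of 78 occupy positions 6–7 → each gets rank 6.
Ana has value 76 → rank 5.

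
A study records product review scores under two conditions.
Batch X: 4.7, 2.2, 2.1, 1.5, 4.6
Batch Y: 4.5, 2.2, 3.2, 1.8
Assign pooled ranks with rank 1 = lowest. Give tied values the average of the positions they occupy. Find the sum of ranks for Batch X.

25.5

Sorted (ascending): 1.5, 1.8, 2.1, 2.2, 2.2, 3.2, 4.5, 4.6, 4.7
The 2 values of 2.2 occupy positions 4–5 → average rank (4+5)/2 = 4.5.
Batch X values → pooled ranks: 4.7→9, 2.2→4.5, 2.1→3, 1.5→1, 4.6→8
Rank sum = 9 + 4.5 + 3 + 1 + 8 = 25.5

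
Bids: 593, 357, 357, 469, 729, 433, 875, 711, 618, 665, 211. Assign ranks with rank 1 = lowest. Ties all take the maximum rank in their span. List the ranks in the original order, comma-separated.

6, 3, 3, 5, 10, 4, 11, 9, 7, 8, 1

Sorted (ascending): 211, 357, 357, 433, 469, 593, 618, 665, 711, 729, 875
The 2 values of 357 occupy positions 2–3 → each gets rank 3.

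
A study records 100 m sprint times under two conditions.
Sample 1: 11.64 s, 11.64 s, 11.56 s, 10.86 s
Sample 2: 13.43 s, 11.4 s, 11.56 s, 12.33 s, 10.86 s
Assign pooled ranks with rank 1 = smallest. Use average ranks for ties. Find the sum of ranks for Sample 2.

Sorted (ascending): 10.86, 10.86, 11.4, 11.56, 11.56, 11.64, 11.64, 12.33, 13.43
The 2 values of 10.86 occupy positions 1–2 → average rank (1+2)/2 = 1.5.
The 2 values of 11.56 occupy positions 4–5 → average rank (4+5)/2 = 4.5.
The 2 values of 11.64 occupy positions 6–7 → average rank (6+7)/2 = 6.5.
Sample 2 values → pooled ranks: 13.43→9, 11.4→3, 11.56→4.5, 12.33→8, 10.86→1.5
Rank sum = 9 + 3 + 4.5 + 8 + 1.5 = 26

26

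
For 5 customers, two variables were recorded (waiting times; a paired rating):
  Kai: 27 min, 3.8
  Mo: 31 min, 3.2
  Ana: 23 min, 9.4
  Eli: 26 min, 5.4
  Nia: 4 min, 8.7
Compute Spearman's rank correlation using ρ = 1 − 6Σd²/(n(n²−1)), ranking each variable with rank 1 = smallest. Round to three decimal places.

-0.900

Ranks of variable 1: 4, 5, 2, 3, 1
Ranks of variable 2: 2, 1, 5, 3, 4
d = r₁ − r₂: 2, 4, -3, 0, -3
d²: 4, 16, 9, 0, 9; Σd² = 38
ρ = 1 − 6·38/(5·24) = 1 − 228/120 = -0.900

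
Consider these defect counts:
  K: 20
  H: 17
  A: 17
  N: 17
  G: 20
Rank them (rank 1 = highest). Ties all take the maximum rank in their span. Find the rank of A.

Sorted (descending): 20, 20, 17, 17, 17
The 2 values of 20 occupy positions 1–2 → each gets rank 2.
The 3 values of 17 occupy positions 3–5 → each gets rank 5.
A has value 17 → rank 5.

5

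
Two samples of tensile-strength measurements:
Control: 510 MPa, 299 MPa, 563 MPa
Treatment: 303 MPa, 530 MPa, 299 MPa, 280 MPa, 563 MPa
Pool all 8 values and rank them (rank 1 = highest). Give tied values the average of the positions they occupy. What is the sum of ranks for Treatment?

Sorted (descending): 563, 563, 530, 510, 303, 299, 299, 280
The 2 values of 563 occupy positions 1–2 → average rank (1+2)/2 = 1.5.
The 2 values of 299 occupy positions 6–7 → average rank (6+7)/2 = 6.5.
Treatment values → pooled ranks: 303→5, 530→3, 299→6.5, 280→8, 563→1.5
Rank sum = 5 + 3 + 6.5 + 8 + 1.5 = 24

24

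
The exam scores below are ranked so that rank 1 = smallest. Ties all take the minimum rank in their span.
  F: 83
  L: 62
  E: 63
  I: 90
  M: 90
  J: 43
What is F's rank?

4

Sorted (ascending): 43, 62, 63, 83, 90, 90
The 2 values of 90 occupy positions 5–6 → each gets rank 5.
F has value 83 → rank 4.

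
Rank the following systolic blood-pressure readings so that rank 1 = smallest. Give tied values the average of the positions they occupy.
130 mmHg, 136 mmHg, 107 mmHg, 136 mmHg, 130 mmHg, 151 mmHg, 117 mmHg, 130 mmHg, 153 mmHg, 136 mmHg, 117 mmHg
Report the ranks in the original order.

5, 8, 1, 8, 5, 10, 2.5, 5, 11, 8, 2.5

Sorted (ascending): 107, 117, 117, 130, 130, 130, 136, 136, 136, 151, 153
The 2 values of 117 occupy positions 2–3 → average rank (2+3)/2 = 2.5.
The 3 values of 130 occupy positions 4–6 → average rank 5.
The 3 values of 136 occupy positions 7–9 → average rank 8.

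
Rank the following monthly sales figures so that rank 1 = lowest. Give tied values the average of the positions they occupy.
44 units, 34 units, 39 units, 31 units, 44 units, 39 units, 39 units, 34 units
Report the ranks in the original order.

Sorted (ascending): 31, 34, 34, 39, 39, 39, 44, 44
The 2 values of 34 occupy positions 2–3 → average rank (2+3)/2 = 2.5.
The 3 values of 39 occupy positions 4–6 → average rank 5.
The 2 values of 44 occupy positions 7–8 → average rank (7+8)/2 = 7.5.

7.5, 2.5, 5, 1, 7.5, 5, 5, 2.5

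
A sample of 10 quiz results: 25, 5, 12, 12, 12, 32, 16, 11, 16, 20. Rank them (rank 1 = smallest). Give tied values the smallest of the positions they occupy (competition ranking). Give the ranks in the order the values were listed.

9, 1, 3, 3, 3, 10, 6, 2, 6, 8

Sorted (ascending): 5, 11, 12, 12, 12, 16, 16, 20, 25, 32
The 3 values of 12 occupy positions 3–5 → each gets rank 3.
The 2 values of 16 occupy positions 6–7 → each gets rank 6.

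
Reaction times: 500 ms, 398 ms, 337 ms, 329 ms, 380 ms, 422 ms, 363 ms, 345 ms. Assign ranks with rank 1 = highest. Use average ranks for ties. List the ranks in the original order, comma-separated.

Sorted (descending): 500, 422, 398, 380, 363, 345, 337, 329
No ties — each value takes its position as its rank.

1, 3, 7, 8, 4, 2, 5, 6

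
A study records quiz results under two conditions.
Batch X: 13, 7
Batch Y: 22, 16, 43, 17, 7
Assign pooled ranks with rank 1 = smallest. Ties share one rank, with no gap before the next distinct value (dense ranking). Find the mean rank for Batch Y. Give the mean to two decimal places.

3.80

Sorted (ascending): 7, 7, 13, 16, 17, 22, 43
The 2 values of 7 share dense rank 1.
Remaining distinct values take the next consecutive integers.
Batch Y values → pooled ranks: 22→5, 16→3, 43→6, 17→4, 7→1
Mean rank = (5 + 3 + 6 + 4 + 1) / 5 = 3.80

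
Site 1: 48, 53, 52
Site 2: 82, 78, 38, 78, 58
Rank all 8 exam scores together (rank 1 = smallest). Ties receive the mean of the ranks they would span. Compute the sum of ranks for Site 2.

27

Sorted (ascending): 38, 48, 52, 53, 58, 78, 78, 82
The 2 values of 78 occupy positions 6–7 → average rank (6+7)/2 = 6.5.
Site 2 values → pooled ranks: 82→8, 78→6.5, 38→1, 78→6.5, 58→5
Rank sum = 8 + 6.5 + 1 + 6.5 + 5 = 27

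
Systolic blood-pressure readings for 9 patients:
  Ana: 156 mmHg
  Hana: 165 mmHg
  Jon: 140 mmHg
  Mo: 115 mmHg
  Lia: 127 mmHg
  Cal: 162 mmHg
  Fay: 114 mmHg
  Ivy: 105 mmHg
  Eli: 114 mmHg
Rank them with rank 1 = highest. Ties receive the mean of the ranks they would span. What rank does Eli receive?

Sorted (descending): 165, 162, 156, 140, 127, 115, 114, 114, 105
The 2 values of 114 occupy positions 7–8 → average rank (7+8)/2 = 7.5.
Eli has value 114 mmHg → rank 7.5.

7.5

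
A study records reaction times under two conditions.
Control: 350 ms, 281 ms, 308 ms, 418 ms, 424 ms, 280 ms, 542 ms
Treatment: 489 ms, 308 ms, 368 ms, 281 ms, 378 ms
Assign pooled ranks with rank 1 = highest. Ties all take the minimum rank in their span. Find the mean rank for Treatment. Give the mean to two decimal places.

Sorted (descending): 542, 489, 424, 418, 378, 368, 350, 308, 308, 281, 281, 280
The 2 values of 308 occupy positions 8–9 → each gets rank 8.
The 2 values of 281 occupy positions 10–11 → each gets rank 10.
Treatment values → pooled ranks: 489→2, 308→8, 368→6, 281→10, 378→5
Mean rank = (2 + 8 + 6 + 10 + 5) / 5 = 6.20

6.20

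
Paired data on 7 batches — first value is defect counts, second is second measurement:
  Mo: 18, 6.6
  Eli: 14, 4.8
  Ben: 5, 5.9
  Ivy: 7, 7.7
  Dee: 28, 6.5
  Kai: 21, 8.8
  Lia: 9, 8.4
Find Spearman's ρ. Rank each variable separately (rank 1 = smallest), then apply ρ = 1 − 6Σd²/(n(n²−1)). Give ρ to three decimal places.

0.179

Ranks of variable 1: 5, 4, 1, 2, 7, 6, 3
Ranks of variable 2: 4, 1, 2, 5, 3, 7, 6
d = r₁ − r₂: 1, 3, -1, -3, 4, -1, -3
d²: 1, 9, 1, 9, 16, 1, 9; Σd² = 46
ρ = 1 − 6·46/(7·48) = 1 − 276/336 = 0.179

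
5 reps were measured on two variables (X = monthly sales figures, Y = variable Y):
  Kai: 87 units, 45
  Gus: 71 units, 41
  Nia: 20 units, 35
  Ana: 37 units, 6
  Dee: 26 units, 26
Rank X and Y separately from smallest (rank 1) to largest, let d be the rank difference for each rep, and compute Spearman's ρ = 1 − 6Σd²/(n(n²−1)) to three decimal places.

Ranks of variable 1: 5, 4, 1, 3, 2
Ranks of variable 2: 5, 4, 3, 1, 2
d = r₁ − r₂: 0, 0, -2, 2, 0
d²: 0, 0, 4, 4, 0; Σd² = 8
ρ = 1 − 6·8/(5·24) = 1 − 48/120 = 0.600

0.600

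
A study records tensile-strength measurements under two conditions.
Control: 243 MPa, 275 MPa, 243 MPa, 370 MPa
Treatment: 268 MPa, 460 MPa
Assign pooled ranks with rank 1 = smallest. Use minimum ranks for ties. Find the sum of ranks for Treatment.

9

Sorted (ascending): 243, 243, 268, 275, 370, 460
The 2 values of 243 occupy positions 1–2 → each gets rank 1.
Treatment values → pooled ranks: 268→3, 460→6
Rank sum = 3 + 6 = 9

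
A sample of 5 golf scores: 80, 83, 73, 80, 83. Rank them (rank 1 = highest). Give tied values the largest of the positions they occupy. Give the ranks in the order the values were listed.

4, 2, 5, 4, 2

Sorted (descending): 83, 83, 80, 80, 73
The 2 values of 83 occupy positions 1–2 → each gets rank 2.
The 2 values of 80 occupy positions 3–4 → each gets rank 4.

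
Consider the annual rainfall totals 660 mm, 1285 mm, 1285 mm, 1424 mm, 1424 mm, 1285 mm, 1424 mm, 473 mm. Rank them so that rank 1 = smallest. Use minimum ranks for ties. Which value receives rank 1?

Sorted (ascending): 473, 660, 1285, 1285, 1285, 1424, 1424, 1424
The 3 values of 1285 occupy positions 3–5 → each gets rank 3.
The 3 values of 1424 occupy positions 6–8 → each gets rank 6.
Rank 1 → value 473.

473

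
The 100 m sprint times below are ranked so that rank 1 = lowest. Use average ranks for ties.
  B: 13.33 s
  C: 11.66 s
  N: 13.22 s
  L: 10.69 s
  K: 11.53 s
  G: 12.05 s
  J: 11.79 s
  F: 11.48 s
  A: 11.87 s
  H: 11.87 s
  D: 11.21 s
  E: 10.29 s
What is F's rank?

Sorted (ascending): 10.29, 10.69, 11.21, 11.48, 11.53, 11.66, 11.79, 11.87, 11.87, 12.05, 13.22, 13.33
The 2 values of 11.87 occupy positions 8–9 → average rank (8+9)/2 = 8.5.
F has value 11.48 s → rank 4.

4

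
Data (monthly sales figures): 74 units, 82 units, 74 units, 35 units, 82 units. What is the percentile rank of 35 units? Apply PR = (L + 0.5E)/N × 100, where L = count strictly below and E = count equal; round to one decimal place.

N = 5.
Strictly below 35: 0. Equal to 35: 1.
PR = (0 + 0.5·1)/5 × 100 = 10.0

10.0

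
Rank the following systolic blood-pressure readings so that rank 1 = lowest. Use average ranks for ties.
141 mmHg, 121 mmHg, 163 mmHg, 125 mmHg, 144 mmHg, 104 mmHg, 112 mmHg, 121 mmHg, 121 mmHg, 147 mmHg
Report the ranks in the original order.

Sorted (ascending): 104, 112, 121, 121, 121, 125, 141, 144, 147, 163
The 3 values of 121 occupy positions 3–5 → average rank 4.

7, 4, 10, 6, 8, 1, 2, 4, 4, 9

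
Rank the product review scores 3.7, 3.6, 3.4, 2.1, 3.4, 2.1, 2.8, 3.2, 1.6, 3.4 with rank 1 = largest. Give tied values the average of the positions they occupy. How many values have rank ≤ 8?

7

Sorted (descending): 3.7, 3.6, 3.4, 3.4, 3.4, 3.2, 2.8, 2.1, 2.1, 1.6
The 3 values of 3.4 occupy positions 3–5 → average rank 4.
The 2 values of 2.1 occupy positions 8–9 → average rank (8+9)/2 = 8.5.
Ranks ≤ 8: {1, 2, 4, 4, 4, 6, 7} → 7 values.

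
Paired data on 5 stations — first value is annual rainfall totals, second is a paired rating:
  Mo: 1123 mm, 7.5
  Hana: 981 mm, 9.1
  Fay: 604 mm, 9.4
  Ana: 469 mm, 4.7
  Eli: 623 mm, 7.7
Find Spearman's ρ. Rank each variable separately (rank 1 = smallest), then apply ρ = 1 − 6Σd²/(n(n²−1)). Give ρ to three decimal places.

Ranks of variable 1: 5, 4, 2, 1, 3
Ranks of variable 2: 2, 4, 5, 1, 3
d = r₁ − r₂: 3, 0, -3, 0, 0
d²: 9, 0, 9, 0, 0; Σd² = 18
ρ = 1 − 6·18/(5·24) = 1 − 108/120 = 0.100

0.100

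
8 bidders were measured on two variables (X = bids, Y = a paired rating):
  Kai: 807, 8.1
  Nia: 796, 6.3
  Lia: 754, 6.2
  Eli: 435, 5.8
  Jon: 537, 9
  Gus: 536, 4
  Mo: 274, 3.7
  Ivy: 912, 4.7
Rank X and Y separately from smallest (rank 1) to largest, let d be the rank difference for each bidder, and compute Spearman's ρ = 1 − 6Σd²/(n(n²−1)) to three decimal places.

Ranks of variable 1: 7, 6, 5, 2, 4, 3, 1, 8
Ranks of variable 2: 7, 6, 5, 4, 8, 2, 1, 3
d = r₁ − r₂: 0, 0, 0, -2, -4, 1, 0, 5
d²: 0, 0, 0, 4, 16, 1, 0, 25; Σd² = 46
ρ = 1 − 6·46/(8·63) = 1 − 276/504 = 0.452

0.452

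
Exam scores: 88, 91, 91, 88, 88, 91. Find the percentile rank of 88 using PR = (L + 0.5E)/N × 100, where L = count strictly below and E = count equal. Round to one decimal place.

N = 6.
Strictly below 88: 0. Equal to 88: 3.
PR = (0 + 0.5·3)/6 × 100 = 25.0

25.0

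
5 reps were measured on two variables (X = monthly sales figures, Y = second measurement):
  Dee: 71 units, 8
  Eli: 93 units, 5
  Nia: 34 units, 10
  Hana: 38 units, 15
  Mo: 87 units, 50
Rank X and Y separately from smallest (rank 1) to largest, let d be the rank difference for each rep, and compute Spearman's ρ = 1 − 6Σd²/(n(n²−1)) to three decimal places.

Ranks of variable 1: 3, 5, 1, 2, 4
Ranks of variable 2: 2, 1, 3, 4, 5
d = r₁ − r₂: 1, 4, -2, -2, -1
d²: 1, 16, 4, 4, 1; Σd² = 26
ρ = 1 − 6·26/(5·24) = 1 − 156/120 = -0.300

-0.300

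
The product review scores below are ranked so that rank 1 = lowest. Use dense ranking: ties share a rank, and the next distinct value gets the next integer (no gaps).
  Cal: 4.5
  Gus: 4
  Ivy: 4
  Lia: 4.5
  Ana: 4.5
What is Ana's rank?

Sorted (ascending): 4, 4, 4.5, 4.5, 4.5
The 2 values of 4 share dense rank 1.
The 3 values of 4.5 share dense rank 2.
Ana has value 4.5 → rank 2.

2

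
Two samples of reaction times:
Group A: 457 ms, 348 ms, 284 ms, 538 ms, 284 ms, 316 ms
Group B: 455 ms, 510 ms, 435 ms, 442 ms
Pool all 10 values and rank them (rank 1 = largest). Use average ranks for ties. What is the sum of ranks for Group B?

Sorted (descending): 538, 510, 457, 455, 442, 435, 348, 316, 284, 284
The 2 values of 284 occupy positions 9–10 → average rank (9+10)/2 = 9.5.
Group B values → pooled ranks: 455→4, 510→2, 435→6, 442→5
Rank sum = 4 + 2 + 6 + 5 = 17

17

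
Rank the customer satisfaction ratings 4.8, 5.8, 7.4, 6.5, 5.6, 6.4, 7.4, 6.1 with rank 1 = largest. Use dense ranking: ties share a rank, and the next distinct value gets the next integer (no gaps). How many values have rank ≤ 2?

3

Sorted (descending): 7.4, 7.4, 6.5, 6.4, 6.1, 5.8, 5.6, 4.8
The 2 values of 7.4 share dense rank 1.
Remaining distinct values take the next consecutive integers.
Ranks ≤ 2: {1, 1, 2} → 3 values.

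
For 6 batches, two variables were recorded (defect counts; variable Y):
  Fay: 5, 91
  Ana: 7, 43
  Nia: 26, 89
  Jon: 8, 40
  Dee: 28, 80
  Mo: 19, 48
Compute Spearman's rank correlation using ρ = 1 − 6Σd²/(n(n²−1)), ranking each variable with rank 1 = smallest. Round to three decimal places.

Ranks of variable 1: 1, 2, 5, 3, 6, 4
Ranks of variable 2: 6, 2, 5, 1, 4, 3
d = r₁ − r₂: -5, 0, 0, 2, 2, 1
d²: 25, 0, 0, 4, 4, 1; Σd² = 34
ρ = 1 − 6·34/(6·35) = 1 − 204/210 = 0.029

0.029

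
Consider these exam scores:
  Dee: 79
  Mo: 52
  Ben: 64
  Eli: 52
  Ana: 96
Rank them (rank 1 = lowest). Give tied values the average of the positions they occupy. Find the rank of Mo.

Sorted (ascending): 52, 52, 64, 79, 96
The 2 values of 52 occupy positions 1–2 → average rank (1+2)/2 = 1.5.
Mo has value 52 → rank 1.5.

1.5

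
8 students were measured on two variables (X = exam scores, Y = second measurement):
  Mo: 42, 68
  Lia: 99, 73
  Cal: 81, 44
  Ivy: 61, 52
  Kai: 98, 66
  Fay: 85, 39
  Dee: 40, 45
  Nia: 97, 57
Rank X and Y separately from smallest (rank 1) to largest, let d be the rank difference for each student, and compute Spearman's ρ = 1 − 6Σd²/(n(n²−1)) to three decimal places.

Ranks of variable 1: 2, 8, 4, 3, 7, 5, 1, 6
Ranks of variable 2: 7, 8, 2, 4, 6, 1, 3, 5
d = r₁ − r₂: -5, 0, 2, -1, 1, 4, -2, 1
d²: 25, 0, 4, 1, 1, 16, 4, 1; Σd² = 52
ρ = 1 − 6·52/(8·63) = 1 − 312/504 = 0.381

0.381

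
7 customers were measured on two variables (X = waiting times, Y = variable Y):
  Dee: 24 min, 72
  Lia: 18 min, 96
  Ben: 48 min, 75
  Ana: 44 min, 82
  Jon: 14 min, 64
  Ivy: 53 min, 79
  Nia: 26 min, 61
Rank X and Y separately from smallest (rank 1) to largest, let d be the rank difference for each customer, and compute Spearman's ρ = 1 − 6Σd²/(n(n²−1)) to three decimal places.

Ranks of variable 1: 3, 2, 6, 5, 1, 7, 4
Ranks of variable 2: 3, 7, 4, 6, 2, 5, 1
d = r₁ − r₂: 0, -5, 2, -1, -1, 2, 3
d²: 0, 25, 4, 1, 1, 4, 9; Σd² = 44
ρ = 1 − 6·44/(7·48) = 1 − 264/336 = 0.214

0.214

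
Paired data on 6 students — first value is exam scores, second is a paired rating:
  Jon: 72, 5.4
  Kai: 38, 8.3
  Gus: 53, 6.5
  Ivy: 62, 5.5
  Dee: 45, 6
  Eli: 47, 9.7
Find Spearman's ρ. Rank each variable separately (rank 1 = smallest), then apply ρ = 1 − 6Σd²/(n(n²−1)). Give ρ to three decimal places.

-0.714

Ranks of variable 1: 6, 1, 4, 5, 2, 3
Ranks of variable 2: 1, 5, 4, 2, 3, 6
d = r₁ − r₂: 5, -4, 0, 3, -1, -3
d²: 25, 16, 0, 9, 1, 9; Σd² = 60
ρ = 1 − 6·60/(6·35) = 1 − 360/210 = -0.714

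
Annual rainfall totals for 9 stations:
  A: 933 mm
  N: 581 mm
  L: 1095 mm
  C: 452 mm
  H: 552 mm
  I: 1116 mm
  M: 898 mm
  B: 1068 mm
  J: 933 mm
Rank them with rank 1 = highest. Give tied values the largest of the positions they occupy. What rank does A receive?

Sorted (descending): 1116, 1095, 1068, 933, 933, 898, 581, 552, 452
The 2 values of 933 occupy positions 4–5 → each gets rank 5.
A has value 933 mm → rank 5.

5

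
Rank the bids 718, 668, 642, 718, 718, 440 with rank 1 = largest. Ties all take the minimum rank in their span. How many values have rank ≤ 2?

3

Sorted (descending): 718, 718, 718, 668, 642, 440
The 3 values of 718 occupy positions 1–3 → each gets rank 1.
Ranks ≤ 2: {1, 1, 1} → 3 values.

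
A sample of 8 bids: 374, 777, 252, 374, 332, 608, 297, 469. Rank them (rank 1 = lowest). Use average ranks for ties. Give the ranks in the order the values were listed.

4.5, 8, 1, 4.5, 3, 7, 2, 6

Sorted (ascending): 252, 297, 332, 374, 374, 469, 608, 777
The 2 values of 374 occupy positions 4–5 → average rank (4+5)/2 = 4.5.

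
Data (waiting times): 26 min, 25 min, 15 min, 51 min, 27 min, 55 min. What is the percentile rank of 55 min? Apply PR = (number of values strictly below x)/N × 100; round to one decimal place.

N = 6.
Strictly below 55: 5. Equal to 55: 1.
PR = 5/6 × 100 = 83.3

83.3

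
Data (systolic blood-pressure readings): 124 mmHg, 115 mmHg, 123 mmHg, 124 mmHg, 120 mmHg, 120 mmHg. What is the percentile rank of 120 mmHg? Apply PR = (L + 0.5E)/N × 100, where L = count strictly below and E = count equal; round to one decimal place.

N = 6.
Strictly below 120: 1. Equal to 120: 2.
PR = (1 + 0.5·2)/6 × 100 = 33.3

33.3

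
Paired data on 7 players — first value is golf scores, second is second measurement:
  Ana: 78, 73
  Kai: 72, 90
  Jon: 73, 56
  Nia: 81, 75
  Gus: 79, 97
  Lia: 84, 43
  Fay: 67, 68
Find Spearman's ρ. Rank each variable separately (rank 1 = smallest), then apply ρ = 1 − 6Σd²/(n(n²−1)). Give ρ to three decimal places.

-0.107

Ranks of variable 1: 4, 2, 3, 6, 5, 7, 1
Ranks of variable 2: 4, 6, 2, 5, 7, 1, 3
d = r₁ − r₂: 0, -4, 1, 1, -2, 6, -2
d²: 0, 16, 1, 1, 4, 36, 4; Σd² = 62
ρ = 1 − 6·62/(7·48) = 1 − 372/336 = -0.107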